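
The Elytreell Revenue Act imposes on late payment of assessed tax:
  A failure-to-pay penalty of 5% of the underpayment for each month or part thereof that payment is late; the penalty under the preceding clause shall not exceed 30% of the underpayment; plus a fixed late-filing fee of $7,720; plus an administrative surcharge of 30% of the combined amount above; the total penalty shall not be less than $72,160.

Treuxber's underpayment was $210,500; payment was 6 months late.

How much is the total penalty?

Accrued rate: 5% × 6 = 30%, capped at 30% → 30%
Failure-to-pay penalty: 30% of $210,500 = $63,150
Penalty before surcharge: $63,150 + $7,720 = $70,870
Administrative surcharge: 30% of $70,870 = $21,261
Total penalty: $70,870 + $21,261 = $92,131
Minimum $72,160: $92,131 meets the minimum, no increase.

Penalty: $92,131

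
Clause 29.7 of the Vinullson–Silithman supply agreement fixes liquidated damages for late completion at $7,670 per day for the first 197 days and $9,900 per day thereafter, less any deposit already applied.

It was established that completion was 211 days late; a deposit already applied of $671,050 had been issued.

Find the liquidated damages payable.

$978,540

First 197 days: 197 × $7,670 = $1,510,990
Remaining days: (211 − 197) × $9,900 = $138,600
Accrued per-day damages: $1,510,990 + $138,600 = $1,649,590
Less deposit already applied: $1,649,590 − $671,050 = $978,540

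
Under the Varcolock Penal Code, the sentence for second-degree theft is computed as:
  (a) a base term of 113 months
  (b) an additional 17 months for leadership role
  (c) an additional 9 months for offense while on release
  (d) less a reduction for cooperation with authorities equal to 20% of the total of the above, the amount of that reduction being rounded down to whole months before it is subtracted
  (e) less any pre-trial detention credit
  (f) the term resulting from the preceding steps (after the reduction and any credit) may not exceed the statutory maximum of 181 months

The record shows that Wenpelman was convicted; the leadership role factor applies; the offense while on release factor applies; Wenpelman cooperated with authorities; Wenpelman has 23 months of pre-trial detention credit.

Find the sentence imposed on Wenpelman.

Leadership role enhancement: +17 months
Offense while on release enhancement: +9 months
Adjusted term: 113 months + 17 months + 9 months = 139 months
Cooperation with authorities reduction: 20% of 139 months = 27 months (rounded down)
After reduction: 139 − 27 = 112 months
Less pre-trial detention credit: 112 months − 23 months = 89 months
Cap at 181 months: 89 months is within the cap, no reduction.

89 months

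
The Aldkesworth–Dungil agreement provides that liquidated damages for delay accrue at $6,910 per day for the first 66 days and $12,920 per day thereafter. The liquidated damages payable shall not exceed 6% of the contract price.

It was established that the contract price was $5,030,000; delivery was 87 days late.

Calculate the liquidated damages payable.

$301,800

First 66 days: 66 × $6,910 = $456,060
Remaining days: (87 − 66) × $12,920 = $271,320
Accrued per-day damages: $456,060 + $271,320 = $727,380
Cap: 6% of $5,030,000 = $301,800
Cap at $301,800: $727,380 exceeds the cap → $301,800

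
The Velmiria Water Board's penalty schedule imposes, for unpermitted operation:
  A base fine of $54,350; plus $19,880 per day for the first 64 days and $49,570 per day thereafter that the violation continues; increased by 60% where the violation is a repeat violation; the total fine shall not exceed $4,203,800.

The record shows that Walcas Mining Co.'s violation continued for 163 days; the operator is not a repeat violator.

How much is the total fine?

Civil penalty: $4,203,800

First 64 days: 64 × $19,880 = $1,272,320
Remaining days: (163 − 64) × $49,570 = $4,907,430
Per-day component: $1,272,320 + $4,907,430 = $6,179,750
Base plus per-day: $54,350 + $6,179,750 = $6,234,100
The operator is not a repeat violator: no 60% increase.
Cap at $4,203,800: $6,234,100 exceeds the cap → $4,203,800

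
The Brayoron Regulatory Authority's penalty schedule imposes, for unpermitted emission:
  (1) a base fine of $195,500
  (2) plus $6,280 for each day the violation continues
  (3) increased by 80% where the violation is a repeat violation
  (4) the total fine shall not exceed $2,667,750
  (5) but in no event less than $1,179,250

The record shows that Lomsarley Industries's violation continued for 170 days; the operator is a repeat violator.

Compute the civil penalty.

Per-day component: 170 × $6,280 = $1,067,600
Base plus per-day: $195,500 + $1,067,600 = $1,263,100
Enhancement: 80% of $1,263,100 = $1,010,480
Enhanced fine: $1,263,100 + $1,010,480 = $2,273,580
Cap at $2,667,750: $2,273,580 is within the cap, no reduction.
Minimum $1,179,250: $2,273,580 meets the minimum, no increase.

Civil penalty: $2,273,580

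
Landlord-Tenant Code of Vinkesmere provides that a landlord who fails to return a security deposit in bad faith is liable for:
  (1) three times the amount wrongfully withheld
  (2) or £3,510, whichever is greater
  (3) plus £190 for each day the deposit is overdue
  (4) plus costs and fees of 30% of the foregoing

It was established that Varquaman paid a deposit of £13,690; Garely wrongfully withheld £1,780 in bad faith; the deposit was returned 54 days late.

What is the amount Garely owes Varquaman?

£20,280

Trebled: 3 × £1,780 = £5,340
Minimum £3,510: £5,340 meets the minimum, no increase.
Late-return penalty: 54 × £190 = £10,260
Damages plus late penalty: £5,340 + £10,260 = £15,600
Costs and fees: 30% of £15,600 = £4,680
Total recovery: £15,600 + £4,680 = £20,280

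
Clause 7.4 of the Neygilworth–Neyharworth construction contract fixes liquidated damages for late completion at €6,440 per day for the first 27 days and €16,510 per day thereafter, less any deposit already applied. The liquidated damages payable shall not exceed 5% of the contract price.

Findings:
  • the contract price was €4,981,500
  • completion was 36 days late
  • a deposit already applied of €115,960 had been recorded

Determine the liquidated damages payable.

First 27 days: 27 × €6,440 = €173,880
Remaining days: (36 − 27) × €16,510 = €148,590
Accrued per-day damages: €173,880 + €148,590 = €322,470
Less deposit already applied: €322,470 − €115,960 = €206,510
Cap: 5% of €4,981,500 = €249,075
Cap at €249,075: €206,510 is within the cap, no reduction.

€206,510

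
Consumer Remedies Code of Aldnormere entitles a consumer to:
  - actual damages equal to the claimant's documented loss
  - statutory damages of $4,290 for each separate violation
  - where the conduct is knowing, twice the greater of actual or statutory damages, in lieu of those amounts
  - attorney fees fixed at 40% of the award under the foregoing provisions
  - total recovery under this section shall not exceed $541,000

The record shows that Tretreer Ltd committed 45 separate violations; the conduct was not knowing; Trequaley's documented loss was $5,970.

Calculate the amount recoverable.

Statutory damages: 45 × $4,290 = $193,050
Conduct not knowing: the in-lieu enhancement does not apply.
Actual plus statutory damages: $5,970 + $193,050 = $199,020
Attorney fees: 40% of $199,020 = $79,608
Total before cap: $199,020 + $79,608 = $278,628
Cap at $541,000: $278,628 is within the cap, no reduction.

$278,628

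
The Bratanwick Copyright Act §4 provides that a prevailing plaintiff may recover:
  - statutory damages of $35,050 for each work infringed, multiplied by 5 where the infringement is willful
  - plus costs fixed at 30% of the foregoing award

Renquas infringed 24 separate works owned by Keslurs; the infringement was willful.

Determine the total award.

Statutory damages: 24 × $35,050 = $841,200
Multiplied by 5: 5 × $841,200 = $4,206,000
Costs: 30% of $4,206,000 = $1,261,800
Award plus costs: $4,206,000 + $1,261,800 = $5,467,800

$5,467,800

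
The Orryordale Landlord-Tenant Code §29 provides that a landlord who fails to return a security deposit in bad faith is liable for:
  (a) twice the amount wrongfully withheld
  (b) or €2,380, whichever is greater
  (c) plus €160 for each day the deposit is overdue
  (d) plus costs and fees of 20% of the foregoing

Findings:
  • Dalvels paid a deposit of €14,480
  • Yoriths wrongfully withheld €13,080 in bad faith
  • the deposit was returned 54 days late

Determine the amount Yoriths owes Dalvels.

Doubled: 2 × €13,080 = €26,160
Minimum €2,380: €26,160 meets the minimum, no increase.
Late-return penalty: 54 × €160 = €8,640
Damages plus late penalty: €26,160 + €8,640 = €34,800
Costs and fees: 20% of €34,800 = €6,960
Total recovery: €34,800 + €6,960 = €41,760

Recovery: €41,760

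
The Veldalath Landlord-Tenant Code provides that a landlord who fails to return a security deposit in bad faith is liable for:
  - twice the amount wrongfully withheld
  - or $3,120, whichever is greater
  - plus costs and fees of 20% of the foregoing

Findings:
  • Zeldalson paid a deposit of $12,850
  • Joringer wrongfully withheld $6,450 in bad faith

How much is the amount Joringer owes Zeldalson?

Doubled: 2 × $6,450 = $12,900
Minimum $3,120: $12,900 meets the minimum, no increase.
Costs and fees: 20% of $12,900 = $2,580
Total recovery: $12,900 + $2,580 = $15,480

$15,480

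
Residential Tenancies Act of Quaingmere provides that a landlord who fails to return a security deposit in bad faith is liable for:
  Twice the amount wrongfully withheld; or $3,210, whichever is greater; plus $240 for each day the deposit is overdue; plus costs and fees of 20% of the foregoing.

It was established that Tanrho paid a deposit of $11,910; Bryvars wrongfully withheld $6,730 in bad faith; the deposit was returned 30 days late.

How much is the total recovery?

Doubled: 2 × $6,730 = $13,460
Minimum $3,210: $13,460 meets the minimum, no increase.
Late-return penalty: 30 × $240 = $7,200
Damages plus late penalty: $13,460 + $7,200 = $20,660
Costs and fees: 20% of $20,660 = $4,132
Total recovery: $20,660 + $4,132 = $24,792

Recovery: $24,792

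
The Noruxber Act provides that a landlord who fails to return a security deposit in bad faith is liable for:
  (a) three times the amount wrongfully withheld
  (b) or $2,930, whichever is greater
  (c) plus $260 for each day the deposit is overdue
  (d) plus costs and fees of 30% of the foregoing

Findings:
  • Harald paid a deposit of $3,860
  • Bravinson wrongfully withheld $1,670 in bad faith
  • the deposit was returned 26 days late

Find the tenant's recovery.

Recovery: $15,301

Trebled: 3 × $1,670 = $5,010
Minimum $2,930: $5,010 meets the minimum, no increase.
Late-return penalty: 26 × $260 = $6,760
Damages plus late penalty: $5,010 + $6,760 = $11,770
Costs and fees: 30% of $11,770 = $3,531
Total recovery: $11,770 + $3,531 = $15,301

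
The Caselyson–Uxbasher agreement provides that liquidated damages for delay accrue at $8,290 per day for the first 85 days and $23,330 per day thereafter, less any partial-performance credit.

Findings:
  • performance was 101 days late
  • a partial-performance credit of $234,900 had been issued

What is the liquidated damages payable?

$843,030

First 85 days: 85 × $8,290 = $704,650
Remaining days: (101 − 85) × $23,330 = $373,280
Accrued per-day damages: $704,650 + $373,280 = $1,077,930
Less partial-performance credit: $1,077,930 − $234,900 = $843,030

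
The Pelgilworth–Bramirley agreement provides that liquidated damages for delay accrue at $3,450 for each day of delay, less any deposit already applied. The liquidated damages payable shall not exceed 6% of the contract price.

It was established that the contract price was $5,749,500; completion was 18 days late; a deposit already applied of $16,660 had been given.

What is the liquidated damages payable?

Per-day damages: 18 × $3,450 = $62,100
Less deposit already applied: $62,100 − $16,660 = $45,440
Cap: 6% of $5,749,500 = $344,970
Cap at $344,970: $45,440 is within the cap, no reduction.

$45,440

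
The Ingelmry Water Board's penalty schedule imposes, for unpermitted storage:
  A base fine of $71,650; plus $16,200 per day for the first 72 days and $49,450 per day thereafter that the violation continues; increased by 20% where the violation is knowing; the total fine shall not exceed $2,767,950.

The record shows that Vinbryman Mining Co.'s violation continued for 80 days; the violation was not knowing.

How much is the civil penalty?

First 72 days: 72 × $16,200 = $1,166,400
Remaining days: (80 − 72) × $49,450 = $395,600
Per-day component: $1,166,400 + $395,600 = $1,562,000
Base plus per-day: $71,650 + $1,562,000 = $1,633,650
The violation was not knowing: no 20% increase.
Cap at $2,767,950: $1,633,650 is within the cap, no reduction.

$1,633,650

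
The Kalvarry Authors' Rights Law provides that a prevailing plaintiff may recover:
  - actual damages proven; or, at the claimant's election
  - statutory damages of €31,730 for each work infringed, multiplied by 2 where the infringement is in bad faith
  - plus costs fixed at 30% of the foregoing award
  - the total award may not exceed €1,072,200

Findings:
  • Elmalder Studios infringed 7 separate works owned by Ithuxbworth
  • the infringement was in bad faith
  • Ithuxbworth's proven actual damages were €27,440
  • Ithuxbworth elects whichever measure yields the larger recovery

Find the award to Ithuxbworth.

€577,486

Statutory damages: 7 × €31,730 = €222,110
Doubled: 2 × €222,110 = €444,220
Greater of actual damages (€27,440) or enhanced statutory damages (€444,220): €444,220
Costs: 30% of €444,220 = €133,266
Award plus costs: €444,220 + €133,266 = €577,486
Cap at €1,072,200: €577,486 is within the cap, no reduction.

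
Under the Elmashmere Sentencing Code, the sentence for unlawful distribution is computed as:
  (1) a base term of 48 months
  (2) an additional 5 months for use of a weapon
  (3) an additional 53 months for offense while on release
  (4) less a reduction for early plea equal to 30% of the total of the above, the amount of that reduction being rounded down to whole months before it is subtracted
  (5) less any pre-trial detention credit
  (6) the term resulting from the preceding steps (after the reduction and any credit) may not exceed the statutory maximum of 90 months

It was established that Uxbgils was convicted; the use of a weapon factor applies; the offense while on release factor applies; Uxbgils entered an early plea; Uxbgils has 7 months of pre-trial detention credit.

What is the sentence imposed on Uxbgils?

68 months

Use of a weapon enhancement: +5 months
Offense while on release enhancement: +53 months
Adjusted term: 48 months + 5 months + 53 months = 106 months
Early plea reduction: 30% of 106 months = 31 months (rounded down)
After reduction: 106 − 31 = 75 months
Less pre-trial detention credit: 75 months − 7 months = 68 months
Cap at 90 months: 68 months is within the cap, no reduction.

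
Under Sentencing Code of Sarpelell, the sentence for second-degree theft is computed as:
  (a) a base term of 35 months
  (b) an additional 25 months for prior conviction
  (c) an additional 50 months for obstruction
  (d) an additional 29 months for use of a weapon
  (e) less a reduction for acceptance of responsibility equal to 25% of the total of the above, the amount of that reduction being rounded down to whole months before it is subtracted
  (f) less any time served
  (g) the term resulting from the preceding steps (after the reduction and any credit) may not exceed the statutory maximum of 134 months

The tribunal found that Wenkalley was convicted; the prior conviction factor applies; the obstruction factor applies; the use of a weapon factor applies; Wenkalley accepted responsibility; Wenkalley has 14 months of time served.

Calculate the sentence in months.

Prior conviction enhancement: +25 months
Obstruction enhancement: +50 months
Use of a weapon enhancement: +29 months
Adjusted term: 35 months + 25 months + 50 months + 29 months = 139 months
Acceptance of responsibility reduction: 25% of 139 months = 34 months (rounded down)
After reduction: 139 − 34 = 105 months
Less time served: 105 months − 14 months = 91 months
Cap at 134 months: 91 months is within the cap, no reduction.

91 months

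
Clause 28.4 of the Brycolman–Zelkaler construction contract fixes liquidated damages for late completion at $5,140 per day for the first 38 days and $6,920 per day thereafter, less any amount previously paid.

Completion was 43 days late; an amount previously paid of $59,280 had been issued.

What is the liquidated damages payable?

First 38 days: 38 × $5,140 = $195,320
Remaining days: (43 − 38) × $6,920 = $34,600
Accrued per-day damages: $195,320 + $34,600 = $229,920
Less amount previously paid: $229,920 − $59,280 = $170,640

$170,640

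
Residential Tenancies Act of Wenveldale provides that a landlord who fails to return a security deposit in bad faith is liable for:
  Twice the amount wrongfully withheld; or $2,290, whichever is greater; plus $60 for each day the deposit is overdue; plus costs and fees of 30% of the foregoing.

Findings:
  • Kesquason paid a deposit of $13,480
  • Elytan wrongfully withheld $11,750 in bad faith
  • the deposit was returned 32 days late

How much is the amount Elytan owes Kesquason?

$33,046

Doubled: 2 × $11,750 = $23,500
Minimum $2,290: $23,500 meets the minimum, no increase.
Late-return penalty: 32 × $60 = $1,920
Damages plus late penalty: $23,500 + $1,920 = $25,420
Costs and fees: 30% of $25,420 = $7,626
Total recovery: $25,420 + $7,626 = $33,046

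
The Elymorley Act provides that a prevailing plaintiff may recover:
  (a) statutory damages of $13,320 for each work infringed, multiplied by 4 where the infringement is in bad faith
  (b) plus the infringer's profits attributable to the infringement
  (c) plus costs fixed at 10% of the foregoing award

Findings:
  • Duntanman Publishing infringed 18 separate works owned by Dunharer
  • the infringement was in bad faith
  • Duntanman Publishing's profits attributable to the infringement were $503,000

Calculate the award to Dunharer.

$1,608,244

Statutory damages: 18 × $13,320 = $239,760
Multiplied by 4: 4 × $239,760 = $959,040
Combined award: $959,040 + $503,000 = $1,462,040
Costs: 10% of $1,462,040 = $146,204
Award plus costs: $1,462,040 + $146,204 = $1,608,244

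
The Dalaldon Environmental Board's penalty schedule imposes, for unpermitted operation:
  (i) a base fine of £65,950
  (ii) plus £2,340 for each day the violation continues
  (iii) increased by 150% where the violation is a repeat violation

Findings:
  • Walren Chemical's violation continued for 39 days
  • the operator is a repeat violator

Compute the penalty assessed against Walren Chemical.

Per-day component: 39 × £2,340 = £91,260
Base plus per-day: £65,950 + £91,260 = £157,210
Enhancement: 150% of £157,210 = £235,815
Enhanced fine: £157,210 + £235,815 = £393,025

£393,025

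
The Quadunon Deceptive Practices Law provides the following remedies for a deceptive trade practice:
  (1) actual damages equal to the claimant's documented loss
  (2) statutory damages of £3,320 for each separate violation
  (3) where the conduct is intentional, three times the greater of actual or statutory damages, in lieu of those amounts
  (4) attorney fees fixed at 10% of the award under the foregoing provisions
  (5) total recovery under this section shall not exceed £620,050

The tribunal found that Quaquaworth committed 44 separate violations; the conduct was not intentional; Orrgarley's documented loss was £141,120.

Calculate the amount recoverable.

Statutory damages: 44 × £3,320 = £146,080
Conduct not intentional: the in-lieu enhancement does not apply.
Actual plus statutory damages: £141,120 + £146,080 = £287,200
Attorney fees: 10% of £287,200 = £28,720
Total before cap: £287,200 + £28,720 = £315,920
Cap at £620,050: £315,920 is within the cap, no reduction.

£315,920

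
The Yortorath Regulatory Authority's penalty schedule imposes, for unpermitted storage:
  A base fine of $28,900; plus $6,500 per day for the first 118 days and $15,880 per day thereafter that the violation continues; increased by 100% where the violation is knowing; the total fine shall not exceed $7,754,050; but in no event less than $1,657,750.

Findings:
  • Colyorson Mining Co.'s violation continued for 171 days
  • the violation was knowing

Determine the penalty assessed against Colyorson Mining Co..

First 118 days: 118 × $6,500 = $767,000
Remaining days: (171 − 118) × $15,880 = $841,640
Per-day component: $767,000 + $841,640 = $1,608,640
Base plus per-day: $28,900 + $1,608,640 = $1,637,540
Enhancement: 100% of $1,637,540 = $1,637,540
Enhanced fine: $1,637,540 + $1,637,540 = $3,275,080
Cap at $7,754,050: $3,275,080 is within the cap, no reduction.
Minimum $1,657,750: $3,275,080 meets the minimum, no increase.

$3,275,080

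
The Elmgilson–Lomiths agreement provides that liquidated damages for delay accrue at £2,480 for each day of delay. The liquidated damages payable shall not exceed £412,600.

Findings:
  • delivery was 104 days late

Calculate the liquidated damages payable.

£257,920

Per-day damages: 104 × £2,480 = £257,920
Cap at £412,600: £257,920 is within the cap, no reduction.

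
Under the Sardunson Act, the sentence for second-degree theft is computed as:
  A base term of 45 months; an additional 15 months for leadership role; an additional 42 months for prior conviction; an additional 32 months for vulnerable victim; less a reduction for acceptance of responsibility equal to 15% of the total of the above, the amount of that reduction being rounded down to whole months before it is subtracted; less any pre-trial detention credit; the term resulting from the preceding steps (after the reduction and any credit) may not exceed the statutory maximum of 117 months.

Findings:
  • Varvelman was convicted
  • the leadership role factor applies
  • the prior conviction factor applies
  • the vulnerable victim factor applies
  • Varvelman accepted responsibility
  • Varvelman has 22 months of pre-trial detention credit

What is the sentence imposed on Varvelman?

92 months

Leadership role enhancement: +15 months
Prior conviction enhancement: +42 months
Vulnerable victim enhancement: +32 months
Adjusted term: 45 months + 15 months + 42 months + 32 months = 134 months
Acceptance of responsibility reduction: 15% of 134 months = 20 months (rounded down)
After reduction: 134 − 20 = 114 months
Less pre-trial detention credit: 114 months − 22 months = 92 months
Cap at 117 months: 92 months is within the cap, no reduction.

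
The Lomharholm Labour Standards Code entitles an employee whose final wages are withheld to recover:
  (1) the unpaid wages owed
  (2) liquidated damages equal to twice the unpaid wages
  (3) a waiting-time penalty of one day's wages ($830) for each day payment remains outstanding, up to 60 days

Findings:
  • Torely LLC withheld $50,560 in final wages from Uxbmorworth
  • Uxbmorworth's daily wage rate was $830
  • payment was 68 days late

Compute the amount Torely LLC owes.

Doubled: 2 × $50,560 = $101,120
Penalty days: min(68, 60) = 60
Waiting-time penalty: 60 × $830 = $49,800
Total award: $50,560 + $101,120 + $49,800 = $201,480

$201,480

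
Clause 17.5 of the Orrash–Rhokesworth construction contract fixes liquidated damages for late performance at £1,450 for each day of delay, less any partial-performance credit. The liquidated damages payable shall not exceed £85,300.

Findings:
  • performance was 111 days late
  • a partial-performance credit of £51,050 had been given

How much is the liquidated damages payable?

Per-day damages: 111 × £1,450 = £160,950
Less partial-performance credit: £160,950 − £51,050 = £109,900
Cap at £85,300: £109,900 exceeds the cap → £85,300

£85,300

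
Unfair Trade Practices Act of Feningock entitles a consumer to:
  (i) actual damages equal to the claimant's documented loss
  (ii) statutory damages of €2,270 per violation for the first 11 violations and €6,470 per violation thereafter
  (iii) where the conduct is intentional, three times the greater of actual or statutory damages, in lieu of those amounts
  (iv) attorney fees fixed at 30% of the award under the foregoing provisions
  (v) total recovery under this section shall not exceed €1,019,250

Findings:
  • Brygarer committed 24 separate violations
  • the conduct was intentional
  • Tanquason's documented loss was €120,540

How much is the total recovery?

€470,106

First 11 violations: 11 × €2,270 = €24,970
Remaining violations: (24 − 11) × €6,470 = €84,110
Statutory damages: €24,970 + €84,110 = €109,080
Greater of actual damages (€120,540) or statutory damages (€109,080): €120,540
Trebled: 3 × €120,540 = €361,620
Attorney fees: 30% of €361,620 = €108,486
Total before cap: €361,620 + €108,486 = €470,106
Cap at €1,019,250: €470,106 is within the cap, no reduction.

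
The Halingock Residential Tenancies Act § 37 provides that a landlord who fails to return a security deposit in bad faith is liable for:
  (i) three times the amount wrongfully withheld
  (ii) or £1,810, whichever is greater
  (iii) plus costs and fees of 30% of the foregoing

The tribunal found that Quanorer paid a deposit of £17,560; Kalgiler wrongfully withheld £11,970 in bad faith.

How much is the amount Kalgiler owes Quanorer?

Trebled: 3 × £11,970 = £35,910
Minimum £1,810: £35,910 meets the minimum, no increase.
Costs and fees: 30% of £35,910 = £10,773
Total recovery: £35,910 + £10,773 = £46,683

£46,683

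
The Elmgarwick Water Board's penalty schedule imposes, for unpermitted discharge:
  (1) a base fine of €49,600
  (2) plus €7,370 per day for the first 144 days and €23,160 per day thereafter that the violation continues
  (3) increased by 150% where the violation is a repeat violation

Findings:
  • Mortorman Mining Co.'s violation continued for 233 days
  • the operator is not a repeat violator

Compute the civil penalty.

€3,172,120

First 144 days: 144 × €7,370 = €1,061,280
Remaining days: (233 − 144) × €23,160 = €2,061,240
Per-day component: €1,061,280 + €2,061,240 = €3,122,520
Base plus per-day: €49,600 + €3,122,520 = €3,172,120
The operator is not a repeat violator: no 150% increase.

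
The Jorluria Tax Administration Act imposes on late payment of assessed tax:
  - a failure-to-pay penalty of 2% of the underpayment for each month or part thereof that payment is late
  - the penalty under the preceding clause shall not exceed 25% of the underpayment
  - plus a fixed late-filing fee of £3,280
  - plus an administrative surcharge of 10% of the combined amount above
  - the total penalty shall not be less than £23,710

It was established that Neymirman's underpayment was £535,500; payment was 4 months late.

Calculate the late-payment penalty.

Accrued rate: 2% × 4 = 8%, capped at 25% → 8%
Failure-to-pay penalty: 8% of £535,500 = £42,840
Penalty before surcharge: £42,840 + £3,280 = £46,120
Administrative surcharge: 10% of £46,120 = £4,612
Total penalty: £46,120 + £4,612 = £50,732
Minimum £23,710: £50,732 meets the minimum, no increase.

£50,732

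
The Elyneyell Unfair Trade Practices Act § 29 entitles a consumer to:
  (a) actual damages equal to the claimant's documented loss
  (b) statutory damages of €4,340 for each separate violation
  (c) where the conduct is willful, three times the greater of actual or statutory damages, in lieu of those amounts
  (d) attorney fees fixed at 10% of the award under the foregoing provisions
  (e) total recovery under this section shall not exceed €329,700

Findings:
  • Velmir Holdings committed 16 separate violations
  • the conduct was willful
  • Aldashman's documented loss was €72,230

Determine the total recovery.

€238,359

Statutory damages: 16 × €4,340 = €69,440
Greater of actual damages (€72,230) or statutory damages (€69,440): €72,230
Trebled: 3 × €72,230 = €216,690
Attorney fees: 10% of €216,690 = €21,669
Total before cap: €216,690 + €21,669 = €238,359
Cap at €329,700: €238,359 is within the cap, no reduction.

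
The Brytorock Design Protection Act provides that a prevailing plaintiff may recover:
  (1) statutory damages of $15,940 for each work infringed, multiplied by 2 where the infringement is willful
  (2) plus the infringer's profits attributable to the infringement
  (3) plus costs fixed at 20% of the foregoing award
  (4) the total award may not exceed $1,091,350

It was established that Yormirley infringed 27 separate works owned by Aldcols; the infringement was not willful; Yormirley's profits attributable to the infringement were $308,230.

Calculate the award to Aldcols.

Statutory damages: 27 × $15,940 = $430,380
Infringement not willful: no ×2 enhancement.
Combined award: $430,380 + $308,230 = $738,610
Costs: 20% of $738,610 = $147,722
Award plus costs: $738,610 + $147,722 = $886,332
Cap at $1,091,350: $886,332 is within the cap, no reduction.

$886,332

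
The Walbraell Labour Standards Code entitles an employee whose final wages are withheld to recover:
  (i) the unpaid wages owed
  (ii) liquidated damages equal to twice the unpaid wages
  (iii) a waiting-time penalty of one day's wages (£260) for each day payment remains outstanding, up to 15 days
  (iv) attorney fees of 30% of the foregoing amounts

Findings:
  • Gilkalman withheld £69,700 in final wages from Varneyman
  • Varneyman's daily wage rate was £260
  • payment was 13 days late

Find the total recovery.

£276,224

Doubled: 2 × £69,700 = £139,400
Penalty days: min(13, 15) = 13
Waiting-time penalty: 13 × £260 = £3,380
Subtotal: £69,700 + £139,400 + £3,380 = £212,480
Attorney fees: 30% of £212,480 = £63,744
Total award: £212,480 + £63,744 = £276,224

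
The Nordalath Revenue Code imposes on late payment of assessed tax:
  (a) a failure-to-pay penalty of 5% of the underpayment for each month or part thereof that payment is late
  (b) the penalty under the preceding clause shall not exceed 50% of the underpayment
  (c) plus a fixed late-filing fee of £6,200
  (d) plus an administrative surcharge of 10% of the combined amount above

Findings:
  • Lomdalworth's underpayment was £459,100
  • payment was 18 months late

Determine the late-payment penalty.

£259,325

Accrued rate: 5% × 18 = 90%, capped at 50% → 50%
Failure-to-pay penalty: 50% of £459,100 = £229,550
Penalty before surcharge: £229,550 + £6,200 = £235,750
Administrative surcharge: 10% of £235,750 = £23,575
Total penalty: £235,750 + £23,575 = £259,325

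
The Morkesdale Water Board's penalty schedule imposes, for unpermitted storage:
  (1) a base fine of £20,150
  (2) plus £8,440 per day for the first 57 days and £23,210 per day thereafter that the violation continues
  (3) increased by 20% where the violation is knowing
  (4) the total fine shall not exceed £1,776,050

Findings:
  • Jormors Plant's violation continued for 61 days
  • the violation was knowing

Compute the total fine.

First 57 days: 57 × £8,440 = £481,080
Remaining days: (61 − 57) × £23,210 = £92,840
Per-day component: £481,080 + £92,840 = £573,920
Base plus per-day: £20,150 + £573,920 = £594,070
Enhancement: 20% of £594,070 = £118,814
Enhanced fine: £594,070 + £118,814 = £712,884
Cap at £1,776,050: £712,884 is within the cap, no reduction.

£712,884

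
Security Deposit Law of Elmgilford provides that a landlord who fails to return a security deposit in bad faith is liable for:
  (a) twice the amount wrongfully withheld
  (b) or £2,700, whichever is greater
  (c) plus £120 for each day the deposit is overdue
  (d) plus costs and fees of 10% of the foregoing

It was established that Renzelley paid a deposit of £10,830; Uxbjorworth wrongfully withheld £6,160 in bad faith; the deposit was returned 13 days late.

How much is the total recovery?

Doubled: 2 × £6,160 = £12,320
Minimum £2,700: £12,320 meets the minimum, no increase.
Late-return penalty: 13 × £120 = £1,560
Damages plus late penalty: £12,320 + £1,560 = £13,880
Costs and fees: 10% of £13,880 = £1,388
Total recovery: £13,880 + £1,388 = £15,268

£15,268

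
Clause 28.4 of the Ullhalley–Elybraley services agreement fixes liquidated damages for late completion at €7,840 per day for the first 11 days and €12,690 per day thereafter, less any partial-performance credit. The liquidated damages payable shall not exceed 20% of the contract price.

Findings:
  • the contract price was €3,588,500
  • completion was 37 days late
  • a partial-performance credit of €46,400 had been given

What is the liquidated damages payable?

First 11 days: 11 × €7,840 = €86,240
Remaining days: (37 − 11) × €12,690 = €329,940
Accrued per-day damages: €86,240 + €329,940 = €416,180
Less partial-performance credit: €416,180 − €46,400 = €369,780
Cap: 20% of €3,588,500 = €717,700
Cap at €717,700: €369,780 is within the cap, no reduction.

Liquidated damages: €369,780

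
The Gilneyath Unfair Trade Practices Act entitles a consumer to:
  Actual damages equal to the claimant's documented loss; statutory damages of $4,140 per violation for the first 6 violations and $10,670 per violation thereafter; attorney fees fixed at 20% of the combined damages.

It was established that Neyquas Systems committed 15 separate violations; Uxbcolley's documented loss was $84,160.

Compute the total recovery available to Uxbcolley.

First 6 violations: 6 × $4,140 = $24,840
Remaining violations: (15 − 6) × $10,670 = $96,030
Statutory damages: $24,840 + $96,030 = $120,870
Combined damages: $84,160 + $120,870 = $205,030
Attorney fees: 20% of $205,030 = $41,006
Total recovery: $205,030 + $41,006 = $246,036

Total recovery: $246,036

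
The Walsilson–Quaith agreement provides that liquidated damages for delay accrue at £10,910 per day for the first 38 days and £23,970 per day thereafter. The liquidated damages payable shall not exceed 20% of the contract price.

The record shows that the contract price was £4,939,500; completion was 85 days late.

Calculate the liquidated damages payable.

£987,900

First 38 days: 38 × £10,910 = £414,580
Remaining days: (85 − 38) × £23,970 = £1,126,590
Accrued per-day damages: £414,580 + £1,126,590 = £1,541,170
Cap: 20% of £4,939,500 = £987,900
Cap at £987,900: £1,541,170 exceeds the cap → £987,900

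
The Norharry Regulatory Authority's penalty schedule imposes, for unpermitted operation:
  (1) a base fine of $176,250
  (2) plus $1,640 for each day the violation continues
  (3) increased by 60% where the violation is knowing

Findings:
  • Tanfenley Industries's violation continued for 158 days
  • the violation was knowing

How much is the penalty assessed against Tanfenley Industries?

Per-day component: 158 × $1,640 = $259,120
Base plus per-day: $176,250 + $259,120 = $435,370
Enhancement: 60% of $435,370 = $261,222
Enhanced fine: $435,370 + $261,222 = $696,592

$696,592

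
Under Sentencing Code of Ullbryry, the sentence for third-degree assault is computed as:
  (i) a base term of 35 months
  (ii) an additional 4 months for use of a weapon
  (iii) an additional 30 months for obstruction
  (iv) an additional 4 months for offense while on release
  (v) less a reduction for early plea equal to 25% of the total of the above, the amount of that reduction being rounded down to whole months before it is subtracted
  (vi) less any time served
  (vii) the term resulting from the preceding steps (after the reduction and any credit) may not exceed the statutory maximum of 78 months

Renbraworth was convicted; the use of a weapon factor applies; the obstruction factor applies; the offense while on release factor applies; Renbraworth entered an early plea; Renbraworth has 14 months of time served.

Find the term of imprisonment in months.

41 months

Use of a weapon enhancement: +4 months
Obstruction enhancement: +30 months
Offense while on release enhancement: +4 months
Adjusted term: 35 months + 4 months + 30 months + 4 months = 73 months
Early plea reduction: 25% of 73 months = 18 months (rounded down)
After reduction: 73 − 18 = 55 months
Less time served: 55 months − 14 months = 41 months
Cap at 78 months: 41 months is within the cap, no reduction.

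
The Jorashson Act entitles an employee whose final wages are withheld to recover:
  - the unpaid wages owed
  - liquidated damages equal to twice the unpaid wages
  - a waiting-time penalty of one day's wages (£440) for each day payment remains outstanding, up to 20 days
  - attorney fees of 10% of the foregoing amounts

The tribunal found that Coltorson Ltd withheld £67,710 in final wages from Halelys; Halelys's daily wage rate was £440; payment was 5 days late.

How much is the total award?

Doubled: 2 × £67,710 = £135,420
Penalty days: min(5, 20) = 5
Waiting-time penalty: 5 × £440 = £2,200
Subtotal: £67,710 + £135,420 + £2,200 = £205,330
Attorney fees: 10% of £205,330 = £20,533
Total award: £205,330 + £20,533 = £225,863

Total award: £225,863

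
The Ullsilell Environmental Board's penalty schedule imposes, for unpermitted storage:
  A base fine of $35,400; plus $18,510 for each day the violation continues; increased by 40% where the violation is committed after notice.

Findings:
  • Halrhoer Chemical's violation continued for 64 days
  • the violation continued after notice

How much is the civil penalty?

$1,708,056

Per-day component: 64 × $18,510 = $1,184,640
Base plus per-day: $35,400 + $1,184,640 = $1,220,040
Enhancement: 40% of $1,220,040 = $488,016
Enhanced fine: $1,220,040 + $488,016 = $1,708,056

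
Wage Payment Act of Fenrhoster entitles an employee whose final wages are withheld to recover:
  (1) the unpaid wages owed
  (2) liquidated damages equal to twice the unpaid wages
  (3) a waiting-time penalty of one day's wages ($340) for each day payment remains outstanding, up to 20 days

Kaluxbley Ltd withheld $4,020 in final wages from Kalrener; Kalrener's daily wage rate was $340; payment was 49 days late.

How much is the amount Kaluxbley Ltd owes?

Total award: $18,860

Doubled: 2 × $4,020 = $8,040
Penalty days: min(49, 20) = 20
Waiting-time penalty: 20 × $340 = $6,800
Total award: $4,020 + $8,040 + $6,800 = $18,860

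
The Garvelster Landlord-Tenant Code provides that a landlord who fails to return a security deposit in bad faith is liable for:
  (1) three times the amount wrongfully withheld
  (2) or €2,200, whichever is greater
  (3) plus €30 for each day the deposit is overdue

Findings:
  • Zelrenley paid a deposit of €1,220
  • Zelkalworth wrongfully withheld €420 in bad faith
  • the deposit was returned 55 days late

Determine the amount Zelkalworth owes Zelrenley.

Recovery: €3,850

Trebled: 3 × €420 = €1,260
Minimum €2,200: €1,260 is below the minimum → €2,200
Late-return penalty: 55 × €30 = €1,650
Damages plus late penalty: €2,200 + €1,650 = €3,850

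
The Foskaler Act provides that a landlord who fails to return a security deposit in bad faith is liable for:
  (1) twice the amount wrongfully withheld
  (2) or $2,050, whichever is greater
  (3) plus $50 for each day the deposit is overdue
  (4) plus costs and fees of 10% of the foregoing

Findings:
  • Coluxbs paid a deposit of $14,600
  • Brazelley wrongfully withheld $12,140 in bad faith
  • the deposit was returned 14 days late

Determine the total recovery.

Recovery: $27,478

Doubled: 2 × $12,140 = $24,280
Minimum $2,050: $24,280 meets the minimum, no increase.
Late-return penalty: 14 × $50 = $700
Damages plus late penalty: $24,280 + $700 = $24,980
Costs and fees: 10% of $24,980 = $2,498
Total recovery: $24,980 + $2,498 = $27,478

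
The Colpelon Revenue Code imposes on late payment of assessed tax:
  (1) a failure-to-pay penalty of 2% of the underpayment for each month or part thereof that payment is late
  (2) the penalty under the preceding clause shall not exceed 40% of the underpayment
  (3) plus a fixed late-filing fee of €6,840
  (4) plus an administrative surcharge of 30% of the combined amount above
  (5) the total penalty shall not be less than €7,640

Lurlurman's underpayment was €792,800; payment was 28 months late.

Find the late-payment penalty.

Accrued rate: 2% × 28 = 56%, capped at 40% → 40%
Failure-to-pay penalty: 40% of €792,800 = €317,120
Penalty before surcharge: €317,120 + €6,840 = €323,960
Administrative surcharge: 30% of €323,960 = €97,188
Total penalty: €323,960 + €97,188 = €421,148
Minimum €7,640: €421,148 meets the minimum, no increase.

Penalty: €421,148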